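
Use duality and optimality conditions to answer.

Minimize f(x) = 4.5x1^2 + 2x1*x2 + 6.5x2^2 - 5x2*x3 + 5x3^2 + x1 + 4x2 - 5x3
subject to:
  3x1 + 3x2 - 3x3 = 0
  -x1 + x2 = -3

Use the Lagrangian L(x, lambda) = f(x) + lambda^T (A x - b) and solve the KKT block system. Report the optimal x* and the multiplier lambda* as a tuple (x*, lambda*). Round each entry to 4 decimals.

Form the Lagrangian:
  L(x, lambda) = (1/2) x^T Q x + c^T x + lambda^T (A x - b)
Stationarity (grad_x L = 0): Q x + c + A^T lambda = 0.
Primal feasibility: A x = b.

This gives the KKT block system:
  [ Q   A^T ] [ x     ]   [-c ]
  [ A    0  ] [ lambda ] = [ b ]

Solving the linear system:
  x*      = (1.413, -1.587, -0.1739)
  lambda* = (0.3986, 11.7391)
  f(x*)   = 15.5761

x* = (1.413, -1.587, -0.1739), lambda* = (0.3986, 11.7391)


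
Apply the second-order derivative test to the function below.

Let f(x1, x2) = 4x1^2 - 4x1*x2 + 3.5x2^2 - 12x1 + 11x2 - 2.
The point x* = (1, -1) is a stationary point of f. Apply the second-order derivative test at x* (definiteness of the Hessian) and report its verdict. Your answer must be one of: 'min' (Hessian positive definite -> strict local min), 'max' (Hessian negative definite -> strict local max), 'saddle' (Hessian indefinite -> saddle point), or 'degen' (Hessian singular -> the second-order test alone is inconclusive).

Compute the Hessian H = grad^2 f:
  H = [[8, -4], [-4, 7]]
Verify stationarity: grad f(x*) = H x* + g = (0, 0).
Eigenvalues of H: 3.4689, 11.5311.
Both eigenvalues > 0, so H is positive definite -> x* is a strict local min.

min


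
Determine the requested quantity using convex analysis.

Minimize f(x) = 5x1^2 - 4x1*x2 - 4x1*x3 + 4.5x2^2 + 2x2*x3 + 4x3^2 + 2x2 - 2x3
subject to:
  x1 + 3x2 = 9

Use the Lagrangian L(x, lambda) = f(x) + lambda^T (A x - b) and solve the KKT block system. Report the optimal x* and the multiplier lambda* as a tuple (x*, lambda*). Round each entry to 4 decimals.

Form the Lagrangian:
  L(x, lambda) = (1/2) x^T Q x + c^T x + lambda^T (A x - b)
Stationarity (grad_x L = 0): Q x + c + A^T lambda = 0.
Primal feasibility: A x = b.

This gives the KKT block system:
  [ Q   A^T ] [ x     ]   [-c ]
  [ A    0  ] [ lambda ] = [ b ]

Solving the linear system:
  x*      = (1.7665, 2.4112, 0.5305)
  lambda* = (-5.8985)
  f(x*)   = 28.4239

x* = (1.7665, 2.4112, 0.5305), lambda* = (-5.8985)


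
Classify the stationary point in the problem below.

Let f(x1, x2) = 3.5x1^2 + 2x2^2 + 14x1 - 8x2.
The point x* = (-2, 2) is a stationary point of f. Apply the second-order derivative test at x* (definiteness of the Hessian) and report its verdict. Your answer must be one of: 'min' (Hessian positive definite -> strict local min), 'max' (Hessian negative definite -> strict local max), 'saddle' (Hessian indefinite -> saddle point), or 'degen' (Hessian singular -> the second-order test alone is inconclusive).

Compute the Hessian H = grad^2 f:
  H = [[7, 0], [0, 4]]
Verify stationarity: grad f(x*) = H x* + g = (0, 0).
Eigenvalues of H: 4, 7.
Both eigenvalues > 0, so H is positive definite -> x* is a strict local min.

min


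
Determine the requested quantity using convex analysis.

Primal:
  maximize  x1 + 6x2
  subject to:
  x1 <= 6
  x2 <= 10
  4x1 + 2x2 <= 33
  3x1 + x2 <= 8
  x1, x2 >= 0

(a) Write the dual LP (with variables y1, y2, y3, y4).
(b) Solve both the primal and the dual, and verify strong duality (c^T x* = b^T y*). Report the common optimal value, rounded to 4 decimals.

The standard primal-dual pair for 'max c^T x s.t. A x <= b, x >= 0' is:
  Dual:  min b^T y  s.t.  A^T y >= c,  y >= 0.

So the dual LP is:
  minimize  6y1 + 10y2 + 33y3 + 8y4
  subject to:
    y1 + 4y3 + 3y4 >= 1
    y2 + 2y3 + y4 >= 6
    y1, y2, y3, y4 >= 0

Solving the primal: x* = (0, 8).
  primal value c^T x* = 48.
Solving the dual: y* = (0, 0, 0, 6).
  dual value b^T y* = 48.
Strong duality: c^T x* = b^T y*. Confirmed.

48


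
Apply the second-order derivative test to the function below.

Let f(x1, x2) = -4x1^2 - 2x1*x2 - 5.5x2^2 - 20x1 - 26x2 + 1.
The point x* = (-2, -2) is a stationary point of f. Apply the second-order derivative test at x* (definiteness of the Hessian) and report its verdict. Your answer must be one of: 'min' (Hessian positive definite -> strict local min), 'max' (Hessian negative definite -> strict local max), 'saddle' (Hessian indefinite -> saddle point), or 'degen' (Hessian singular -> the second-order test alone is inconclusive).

Compute the Hessian H = grad^2 f:
  H = [[-8, -2], [-2, -11]]
Verify stationarity: grad f(x*) = H x* + g = (0, 0).
Eigenvalues of H: -12, -7.
Both eigenvalues < 0, so H is negative definite -> x* is a strict local max.

max


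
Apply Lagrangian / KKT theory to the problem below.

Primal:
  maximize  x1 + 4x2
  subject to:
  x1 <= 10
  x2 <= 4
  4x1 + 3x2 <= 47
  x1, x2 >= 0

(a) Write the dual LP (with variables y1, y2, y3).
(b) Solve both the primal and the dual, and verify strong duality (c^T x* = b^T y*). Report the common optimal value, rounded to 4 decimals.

The standard primal-dual pair for 'max c^T x s.t. A x <= b, x >= 0' is:
  Dual:  min b^T y  s.t.  A^T y >= c,  y >= 0.

So the dual LP is:
  minimize  10y1 + 4y2 + 47y3
  subject to:
    y1 + 4y3 >= 1
    y2 + 3y3 >= 4
    y1, y2, y3 >= 0

Solving the primal: x* = (8.75, 4).
  primal value c^T x* = 24.75.
Solving the dual: y* = (0, 3.25, 0.25).
  dual value b^T y* = 24.75.
Strong duality: c^T x* = b^T y*. Confirmed.

24.75


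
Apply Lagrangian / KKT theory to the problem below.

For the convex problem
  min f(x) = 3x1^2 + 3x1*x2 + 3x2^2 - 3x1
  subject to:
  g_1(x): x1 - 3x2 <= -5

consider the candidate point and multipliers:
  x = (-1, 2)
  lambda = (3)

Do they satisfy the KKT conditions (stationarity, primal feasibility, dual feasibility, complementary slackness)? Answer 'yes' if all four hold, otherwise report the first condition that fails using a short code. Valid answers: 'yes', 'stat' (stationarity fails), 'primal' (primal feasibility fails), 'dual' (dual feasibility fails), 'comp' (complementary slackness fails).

Gradient of f: grad f(x) = Q x + c = (-3, 9)
Constraint values g_i(x) = a_i^T x - b_i:
  g_1((-1, 2)) = -2
Stationarity residual: grad f(x) + sum_i lambda_i a_i = (0, 0)
  -> stationarity OK
Primal feasibility (all g_i <= 0): OK
Dual feasibility (all lambda_i >= 0): OK
Complementary slackness (lambda_i * g_i(x) = 0 for all i): FAILS

Verdict: the first failing condition is complementary_slackness -> comp.

comp


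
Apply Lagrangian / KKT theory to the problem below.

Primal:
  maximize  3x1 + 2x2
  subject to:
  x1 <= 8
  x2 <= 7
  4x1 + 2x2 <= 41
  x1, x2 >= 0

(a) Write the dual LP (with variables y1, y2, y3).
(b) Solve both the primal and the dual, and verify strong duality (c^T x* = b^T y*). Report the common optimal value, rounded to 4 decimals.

The standard primal-dual pair for 'max c^T x s.t. A x <= b, x >= 0' is:
  Dual:  min b^T y  s.t.  A^T y >= c,  y >= 0.

So the dual LP is:
  minimize  8y1 + 7y2 + 41y3
  subject to:
    y1 + 4y3 >= 3
    y2 + 2y3 >= 2
    y1, y2, y3 >= 0

Solving the primal: x* = (6.75, 7).
  primal value c^T x* = 34.25.
Solving the dual: y* = (0, 0.5, 0.75).
  dual value b^T y* = 34.25.
Strong duality: c^T x* = b^T y*. Confirmed.

34.25


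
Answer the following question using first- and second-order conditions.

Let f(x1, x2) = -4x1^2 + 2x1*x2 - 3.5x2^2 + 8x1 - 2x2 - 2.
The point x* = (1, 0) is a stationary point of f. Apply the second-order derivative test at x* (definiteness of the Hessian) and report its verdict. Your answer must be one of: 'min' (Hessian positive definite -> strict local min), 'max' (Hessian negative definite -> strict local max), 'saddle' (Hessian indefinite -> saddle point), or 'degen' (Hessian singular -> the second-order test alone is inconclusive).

Compute the Hessian H = grad^2 f:
  H = [[-8, 2], [2, -7]]
Verify stationarity: grad f(x*) = H x* + g = (0, 0).
Eigenvalues of H: -9.5616, -5.4384.
Both eigenvalues < 0, so H is negative definite -> x* is a strict local max.

max


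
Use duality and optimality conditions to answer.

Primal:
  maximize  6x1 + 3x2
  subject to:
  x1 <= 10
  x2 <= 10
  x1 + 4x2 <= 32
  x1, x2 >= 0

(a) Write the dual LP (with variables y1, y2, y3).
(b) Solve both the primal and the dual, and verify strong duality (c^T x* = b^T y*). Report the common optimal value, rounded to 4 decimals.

The standard primal-dual pair for 'max c^T x s.t. A x <= b, x >= 0' is:
  Dual:  min b^T y  s.t.  A^T y >= c,  y >= 0.

So the dual LP is:
  minimize  10y1 + 10y2 + 32y3
  subject to:
    y1 + y3 >= 6
    y2 + 4y3 >= 3
    y1, y2, y3 >= 0

Solving the primal: x* = (10, 5.5).
  primal value c^T x* = 76.5.
Solving the dual: y* = (5.25, 0, 0.75).
  dual value b^T y* = 76.5.
Strong duality: c^T x* = b^T y*. Confirmed.

76.5


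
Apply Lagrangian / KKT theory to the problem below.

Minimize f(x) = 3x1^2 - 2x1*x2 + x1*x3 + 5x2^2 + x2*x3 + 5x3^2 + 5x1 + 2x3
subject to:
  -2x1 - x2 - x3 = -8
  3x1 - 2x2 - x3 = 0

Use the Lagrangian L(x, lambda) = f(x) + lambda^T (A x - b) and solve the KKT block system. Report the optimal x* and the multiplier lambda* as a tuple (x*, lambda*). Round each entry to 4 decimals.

Form the Lagrangian:
  L(x, lambda) = (1/2) x^T Q x + c^T x + lambda^T (A x - b)
Stationarity (grad_x L = 0): Q x + c + A^T lambda = 0.
Primal feasibility: A x = b.

This gives the KKT block system:
  [ Q   A^T ] [ x     ]   [-c ]
  [ A    0  ] [ lambda ] = [ b ]

Solving the linear system:
  x*      = (2.1199, 2.5997, 1.1604)
  lambda* = (13.7305, 4.5935)
  f(x*)   = 61.3824

x* = (2.1199, 2.5997, 1.1604), lambda* = (13.7305, 4.5935)


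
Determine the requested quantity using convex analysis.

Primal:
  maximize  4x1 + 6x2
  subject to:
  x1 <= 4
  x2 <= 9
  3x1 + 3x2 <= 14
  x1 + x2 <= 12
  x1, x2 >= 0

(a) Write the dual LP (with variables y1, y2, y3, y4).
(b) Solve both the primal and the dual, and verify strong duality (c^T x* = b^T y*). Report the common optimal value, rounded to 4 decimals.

The standard primal-dual pair for 'max c^T x s.t. A x <= b, x >= 0' is:
  Dual:  min b^T y  s.t.  A^T y >= c,  y >= 0.

So the dual LP is:
  minimize  4y1 + 9y2 + 14y3 + 12y4
  subject to:
    y1 + 3y3 + y4 >= 4
    y2 + 3y3 + y4 >= 6
    y1, y2, y3, y4 >= 0

Solving the primal: x* = (0, 4.6667).
  primal value c^T x* = 28.
Solving the dual: y* = (0, 0, 2, 0).
  dual value b^T y* = 28.
Strong duality: c^T x* = b^T y*. Confirmed.

28


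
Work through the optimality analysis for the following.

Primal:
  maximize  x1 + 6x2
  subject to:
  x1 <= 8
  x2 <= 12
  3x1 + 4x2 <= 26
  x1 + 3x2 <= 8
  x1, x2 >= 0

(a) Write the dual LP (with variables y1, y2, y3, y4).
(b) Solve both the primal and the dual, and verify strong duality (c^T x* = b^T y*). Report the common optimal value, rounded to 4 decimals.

The standard primal-dual pair for 'max c^T x s.t. A x <= b, x >= 0' is:
  Dual:  min b^T y  s.t.  A^T y >= c,  y >= 0.

So the dual LP is:
  minimize  8y1 + 12y2 + 26y3 + 8y4
  subject to:
    y1 + 3y3 + y4 >= 1
    y2 + 4y3 + 3y4 >= 6
    y1, y2, y3, y4 >= 0

Solving the primal: x* = (0, 2.6667).
  primal value c^T x* = 16.
Solving the dual: y* = (0, 0, 0, 2).
  dual value b^T y* = 16.
Strong duality: c^T x* = b^T y*. Confirmed.

16


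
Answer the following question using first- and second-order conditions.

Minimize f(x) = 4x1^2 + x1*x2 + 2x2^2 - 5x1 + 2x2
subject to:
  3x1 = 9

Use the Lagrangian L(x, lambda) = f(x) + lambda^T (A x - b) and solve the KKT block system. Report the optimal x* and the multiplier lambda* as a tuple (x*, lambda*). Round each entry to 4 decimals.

Form the Lagrangian:
  L(x, lambda) = (1/2) x^T Q x + c^T x + lambda^T (A x - b)
Stationarity (grad_x L = 0): Q x + c + A^T lambda = 0.
Primal feasibility: A x = b.

This gives the KKT block system:
  [ Q   A^T ] [ x     ]   [-c ]
  [ A    0  ] [ lambda ] = [ b ]

Solving the linear system:
  x*      = (3, -1.25)
  lambda* = (-5.9167)
  f(x*)   = 17.875

x* = (3, -1.25), lambda* = (-5.9167)


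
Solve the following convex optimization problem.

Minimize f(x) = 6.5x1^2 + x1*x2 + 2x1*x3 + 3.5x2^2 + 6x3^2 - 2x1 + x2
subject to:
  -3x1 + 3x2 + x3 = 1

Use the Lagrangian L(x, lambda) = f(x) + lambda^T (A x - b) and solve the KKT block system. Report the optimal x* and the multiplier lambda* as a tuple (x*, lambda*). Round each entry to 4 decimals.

Form the Lagrangian:
  L(x, lambda) = (1/2) x^T Q x + c^T x + lambda^T (A x - b)
Stationarity (grad_x L = 0): Q x + c + A^T lambda = 0.
Primal feasibility: A x = b.

This gives the KKT block system:
  [ Q   A^T ] [ x     ]   [-c ]
  [ A    0  ] [ lambda ] = [ b ]

Solving the linear system:
  x*      = (-0.0732, 0.2324, 0.0831)
  lambda* = (-0.8511)
  f(x*)   = 0.615

x* = (-0.0732, 0.2324, 0.0831), lambda* = (-0.8511)


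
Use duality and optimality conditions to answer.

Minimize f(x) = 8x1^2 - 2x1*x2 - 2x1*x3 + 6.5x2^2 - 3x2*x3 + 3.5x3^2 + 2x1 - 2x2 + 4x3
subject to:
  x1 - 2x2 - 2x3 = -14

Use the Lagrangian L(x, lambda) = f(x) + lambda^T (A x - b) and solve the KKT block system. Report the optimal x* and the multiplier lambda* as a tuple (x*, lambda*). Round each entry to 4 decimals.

Form the Lagrangian:
  L(x, lambda) = (1/2) x^T Q x + c^T x + lambda^T (A x - b)
Stationarity (grad_x L = 0): Q x + c + A^T lambda = 0.
Primal feasibility: A x = b.

This gives the KKT block system:
  [ Q   A^T ] [ x     ]   [-c ]
  [ A    0  ] [ lambda ] = [ b ]

Solving the linear system:
  x*      = (0.0078, 2.9246, 4.0793)
  lambda* = (11.883)
  f(x*)   = 88.4226

x* = (0.0078, 2.9246, 4.0793), lambda* = (11.883)


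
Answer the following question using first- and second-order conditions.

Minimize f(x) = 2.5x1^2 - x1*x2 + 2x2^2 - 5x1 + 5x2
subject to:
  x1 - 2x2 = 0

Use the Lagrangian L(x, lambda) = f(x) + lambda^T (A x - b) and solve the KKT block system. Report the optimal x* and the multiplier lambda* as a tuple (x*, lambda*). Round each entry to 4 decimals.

Form the Lagrangian:
  L(x, lambda) = (1/2) x^T Q x + c^T x + lambda^T (A x - b)
Stationarity (grad_x L = 0): Q x + c + A^T lambda = 0.
Primal feasibility: A x = b.

This gives the KKT block system:
  [ Q   A^T ] [ x     ]   [-c ]
  [ A    0  ] [ lambda ] = [ b ]

Solving the linear system:
  x*      = (0.5, 0.25)
  lambda* = (2.75)
  f(x*)   = -0.625

x* = (0.5, 0.25), lambda* = (2.75)


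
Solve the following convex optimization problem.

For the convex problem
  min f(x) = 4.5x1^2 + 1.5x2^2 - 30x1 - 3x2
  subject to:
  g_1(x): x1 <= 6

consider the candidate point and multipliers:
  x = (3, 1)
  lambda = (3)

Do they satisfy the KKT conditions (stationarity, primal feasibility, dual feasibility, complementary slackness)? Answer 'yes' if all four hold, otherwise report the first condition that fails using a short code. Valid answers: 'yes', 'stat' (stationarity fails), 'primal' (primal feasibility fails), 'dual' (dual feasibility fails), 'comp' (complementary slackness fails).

Gradient of f: grad f(x) = Q x + c = (-3, 0)
Constraint values g_i(x) = a_i^T x - b_i:
  g_1((3, 1)) = -3
Stationarity residual: grad f(x) + sum_i lambda_i a_i = (0, 0)
  -> stationarity OK
Primal feasibility (all g_i <= 0): OK
Dual feasibility (all lambda_i >= 0): OK
Complementary slackness (lambda_i * g_i(x) = 0 for all i): FAILS

Verdict: the first failing condition is complementary_slackness -> comp.

comp


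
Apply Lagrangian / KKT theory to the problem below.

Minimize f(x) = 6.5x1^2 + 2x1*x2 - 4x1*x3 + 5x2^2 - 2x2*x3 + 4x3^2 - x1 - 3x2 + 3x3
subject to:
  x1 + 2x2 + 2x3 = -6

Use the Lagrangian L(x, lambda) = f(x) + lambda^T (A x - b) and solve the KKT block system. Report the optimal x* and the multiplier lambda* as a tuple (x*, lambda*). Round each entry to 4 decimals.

Form the Lagrangian:
  L(x, lambda) = (1/2) x^T Q x + c^T x + lambda^T (A x - b)
Stationarity (grad_x L = 0): Q x + c + A^T lambda = 0.
Primal feasibility: A x = b.

This gives the KKT block system:
  [ Q   A^T ] [ x     ]   [-c ]
  [ A    0  ] [ lambda ] = [ b ]

Solving the linear system:
  x*      = (-0.7037, -0.7391, -1.9091)
  lambda* = (3.9899)
  f(x*)   = 10.5665

x* = (-0.7037, -0.7391, -1.9091), lambda* = (3.9899)


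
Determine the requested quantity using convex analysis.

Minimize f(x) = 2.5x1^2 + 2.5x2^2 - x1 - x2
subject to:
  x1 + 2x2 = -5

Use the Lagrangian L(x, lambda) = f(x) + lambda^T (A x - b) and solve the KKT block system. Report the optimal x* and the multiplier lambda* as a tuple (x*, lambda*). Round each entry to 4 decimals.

Form the Lagrangian:
  L(x, lambda) = (1/2) x^T Q x + c^T x + lambda^T (A x - b)
Stationarity (grad_x L = 0): Q x + c + A^T lambda = 0.
Primal feasibility: A x = b.

This gives the KKT block system:
  [ Q   A^T ] [ x     ]   [-c ]
  [ A    0  ] [ lambda ] = [ b ]

Solving the linear system:
  x*      = (-0.92, -2.04)
  lambda* = (5.6)
  f(x*)   = 15.48

x* = (-0.92, -2.04), lambda* = (5.6)


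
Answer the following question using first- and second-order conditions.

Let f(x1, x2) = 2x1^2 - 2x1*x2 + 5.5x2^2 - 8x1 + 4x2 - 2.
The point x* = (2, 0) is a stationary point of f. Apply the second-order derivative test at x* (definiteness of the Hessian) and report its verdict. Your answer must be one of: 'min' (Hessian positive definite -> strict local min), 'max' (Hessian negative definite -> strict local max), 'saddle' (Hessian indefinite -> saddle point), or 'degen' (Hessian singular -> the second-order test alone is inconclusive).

Compute the Hessian H = grad^2 f:
  H = [[4, -2], [-2, 11]]
Verify stationarity: grad f(x*) = H x* + g = (0, 0).
Eigenvalues of H: 3.4689, 11.5311.
Both eigenvalues > 0, so H is positive definite -> x* is a strict local min.

min


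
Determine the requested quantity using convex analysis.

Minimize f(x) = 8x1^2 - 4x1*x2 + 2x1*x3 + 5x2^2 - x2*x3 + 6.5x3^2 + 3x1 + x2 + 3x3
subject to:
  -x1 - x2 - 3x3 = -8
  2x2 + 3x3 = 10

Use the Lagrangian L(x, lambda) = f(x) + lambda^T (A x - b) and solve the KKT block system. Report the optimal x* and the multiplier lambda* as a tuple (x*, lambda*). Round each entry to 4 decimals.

Form the Lagrangian:
  L(x, lambda) = (1/2) x^T Q x + c^T x + lambda^T (A x - b)
Stationarity (grad_x L = 0): Q x + c + A^T lambda = 0.
Primal feasibility: A x = b.

This gives the KKT block system:
  [ Q   A^T ] [ x     ]   [-c ]
  [ A    0  ] [ lambda ] = [ b ]

Solving the linear system:
  x*      = (0, 2, 2)
  lambda* = (-1, -10)
  f(x*)   = 50

x* = (0, 2, 2), lambda* = (-1, -10)


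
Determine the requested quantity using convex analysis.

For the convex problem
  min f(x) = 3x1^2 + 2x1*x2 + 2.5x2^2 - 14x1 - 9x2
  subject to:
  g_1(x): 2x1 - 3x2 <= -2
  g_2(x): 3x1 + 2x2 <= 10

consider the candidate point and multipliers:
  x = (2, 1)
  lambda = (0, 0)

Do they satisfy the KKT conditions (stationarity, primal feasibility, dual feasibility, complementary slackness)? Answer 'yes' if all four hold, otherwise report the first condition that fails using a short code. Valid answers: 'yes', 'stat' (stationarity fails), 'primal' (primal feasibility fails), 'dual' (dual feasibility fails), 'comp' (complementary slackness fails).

Gradient of f: grad f(x) = Q x + c = (0, 0)
Constraint values g_i(x) = a_i^T x - b_i:
  g_1((2, 1)) = 3
  g_2((2, 1)) = -2
Stationarity residual: grad f(x) + sum_i lambda_i a_i = (0, 0)
  -> stationarity OK
Primal feasibility (all g_i <= 0): FAILS
Dual feasibility (all lambda_i >= 0): OK
Complementary slackness (lambda_i * g_i(x) = 0 for all i): OK

Verdict: the first failing condition is primal_feasibility -> primal.

primal


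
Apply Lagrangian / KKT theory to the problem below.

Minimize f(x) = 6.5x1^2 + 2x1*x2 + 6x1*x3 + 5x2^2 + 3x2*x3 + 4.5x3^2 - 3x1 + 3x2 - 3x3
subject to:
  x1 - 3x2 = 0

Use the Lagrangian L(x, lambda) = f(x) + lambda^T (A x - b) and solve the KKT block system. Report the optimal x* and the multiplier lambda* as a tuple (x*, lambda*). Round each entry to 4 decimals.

Form the Lagrangian:
  L(x, lambda) = (1/2) x^T Q x + c^T x + lambda^T (A x - b)
Stationarity (grad_x L = 0): Q x + c + A^T lambda = 0.
Primal feasibility: A x = b.

This gives the KKT block system:
  [ Q   A^T ] [ x     ]   [-c ]
  [ A    0  ] [ lambda ] = [ b ]

Solving the linear system:
  x*      = (-0.0333, -0.0111, 0.3593)
  lambda* = (1.3)
  f(x*)   = -0.5056

x* = (-0.0333, -0.0111, 0.3593), lambda* = (1.3)


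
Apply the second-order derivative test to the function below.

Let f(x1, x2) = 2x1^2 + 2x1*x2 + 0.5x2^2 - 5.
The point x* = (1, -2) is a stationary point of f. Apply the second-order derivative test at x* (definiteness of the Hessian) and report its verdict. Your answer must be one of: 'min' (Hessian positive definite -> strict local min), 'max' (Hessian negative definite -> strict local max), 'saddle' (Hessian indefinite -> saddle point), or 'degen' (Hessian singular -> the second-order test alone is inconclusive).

Compute the Hessian H = grad^2 f:
  H = [[4, 2], [2, 1]]
Verify stationarity: grad f(x*) = H x* + g = (0, 0).
Eigenvalues of H: 0, 5.
H has a zero eigenvalue (singular; positive semidefinite but not definite), so H is neither positive definite, negative definite, nor indefinite. The second-order test alone is inconclusive -> degen.
(Indeed, f is constant along the null direction of H through x*, so x* is not a strict local extremum.)

degen


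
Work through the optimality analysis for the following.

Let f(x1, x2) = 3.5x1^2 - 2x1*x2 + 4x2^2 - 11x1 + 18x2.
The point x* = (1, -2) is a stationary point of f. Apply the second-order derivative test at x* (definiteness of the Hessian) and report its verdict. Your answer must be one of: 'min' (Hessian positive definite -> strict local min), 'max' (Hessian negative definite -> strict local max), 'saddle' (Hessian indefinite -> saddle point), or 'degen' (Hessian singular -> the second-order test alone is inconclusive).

Compute the Hessian H = grad^2 f:
  H = [[7, -2], [-2, 8]]
Verify stationarity: grad f(x*) = H x* + g = (0, 0).
Eigenvalues of H: 5.4384, 9.5616.
Both eigenvalues > 0, so H is positive definite -> x* is a strict local min.

min


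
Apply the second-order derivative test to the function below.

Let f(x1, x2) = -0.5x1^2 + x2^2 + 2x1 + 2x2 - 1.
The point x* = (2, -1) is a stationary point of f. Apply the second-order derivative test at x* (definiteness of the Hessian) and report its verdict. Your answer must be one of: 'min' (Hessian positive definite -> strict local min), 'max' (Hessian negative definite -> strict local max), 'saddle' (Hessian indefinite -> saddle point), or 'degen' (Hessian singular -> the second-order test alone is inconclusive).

Compute the Hessian H = grad^2 f:
  H = [[-1, 0], [0, 2]]
Verify stationarity: grad f(x*) = H x* + g = (0, 0).
Eigenvalues of H: -1, 2.
Eigenvalues have mixed signs, so H is indefinite -> x* is a saddle point.

saddle


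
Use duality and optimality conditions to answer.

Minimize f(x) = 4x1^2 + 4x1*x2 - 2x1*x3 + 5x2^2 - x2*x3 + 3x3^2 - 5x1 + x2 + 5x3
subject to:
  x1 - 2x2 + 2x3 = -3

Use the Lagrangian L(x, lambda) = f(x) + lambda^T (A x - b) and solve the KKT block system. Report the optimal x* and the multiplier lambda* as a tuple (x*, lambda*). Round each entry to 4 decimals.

Form the Lagrangian:
  L(x, lambda) = (1/2) x^T Q x + c^T x + lambda^T (A x - b)
Stationarity (grad_x L = 0): Q x + c + A^T lambda = 0.
Primal feasibility: A x = b.

This gives the KKT block system:
  [ Q   A^T ] [ x     ]   [-c ]
  [ A    0  ] [ lambda ] = [ b ]

Solving the linear system:
  x*      = (0.0047, 0.1073, -1.395)
  lambda* = (1.7434)
  f(x*)   = -0.8305

x* = (0.0047, 0.1073, -1.395), lambda* = (1.7434)


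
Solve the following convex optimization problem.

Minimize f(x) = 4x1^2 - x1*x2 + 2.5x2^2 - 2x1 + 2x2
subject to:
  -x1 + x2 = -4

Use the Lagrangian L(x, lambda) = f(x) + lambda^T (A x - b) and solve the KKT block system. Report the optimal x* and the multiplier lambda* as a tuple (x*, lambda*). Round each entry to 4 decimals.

Form the Lagrangian:
  L(x, lambda) = (1/2) x^T Q x + c^T x + lambda^T (A x - b)
Stationarity (grad_x L = 0): Q x + c + A^T lambda = 0.
Primal feasibility: A x = b.

This gives the KKT block system:
  [ Q   A^T ] [ x     ]   [-c ]
  [ A    0  ] [ lambda ] = [ b ]

Solving the linear system:
  x*      = (1.4545, -2.5455)
  lambda* = (12.1818)
  f(x*)   = 20.3636

x* = (1.4545, -2.5455), lambda* = (12.1818)


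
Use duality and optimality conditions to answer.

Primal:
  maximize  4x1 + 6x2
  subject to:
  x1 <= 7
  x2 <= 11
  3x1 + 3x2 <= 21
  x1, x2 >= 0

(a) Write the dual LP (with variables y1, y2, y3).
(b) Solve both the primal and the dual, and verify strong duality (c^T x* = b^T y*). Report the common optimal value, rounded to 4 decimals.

The standard primal-dual pair for 'max c^T x s.t. A x <= b, x >= 0' is:
  Dual:  min b^T y  s.t.  A^T y >= c,  y >= 0.

So the dual LP is:
  minimize  7y1 + 11y2 + 21y3
  subject to:
    y1 + 3y3 >= 4
    y2 + 3y3 >= 6
    y1, y2, y3 >= 0

Solving the primal: x* = (0, 7).
  primal value c^T x* = 42.
Solving the dual: y* = (0, 0, 2).
  dual value b^T y* = 42.
Strong duality: c^T x* = b^T y*. Confirmed.

42


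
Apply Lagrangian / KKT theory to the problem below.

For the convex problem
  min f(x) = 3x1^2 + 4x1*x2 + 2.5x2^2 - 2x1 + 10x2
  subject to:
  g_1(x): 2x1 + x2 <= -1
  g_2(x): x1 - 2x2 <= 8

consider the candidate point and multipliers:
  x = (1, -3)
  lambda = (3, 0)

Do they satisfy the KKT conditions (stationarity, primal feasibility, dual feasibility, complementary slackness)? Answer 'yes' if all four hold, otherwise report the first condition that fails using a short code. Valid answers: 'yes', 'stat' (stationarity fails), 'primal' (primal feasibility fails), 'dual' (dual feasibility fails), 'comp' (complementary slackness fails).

Gradient of f: grad f(x) = Q x + c = (-8, -1)
Constraint values g_i(x) = a_i^T x - b_i:
  g_1((1, -3)) = 0
  g_2((1, -3)) = -1
Stationarity residual: grad f(x) + sum_i lambda_i a_i = (-2, 2)
  -> stationarity FAILS
Primal feasibility (all g_i <= 0): OK
Dual feasibility (all lambda_i >= 0): OK
Complementary slackness (lambda_i * g_i(x) = 0 for all i): OK

Verdict: the first failing condition is stationarity -> stat.

stat


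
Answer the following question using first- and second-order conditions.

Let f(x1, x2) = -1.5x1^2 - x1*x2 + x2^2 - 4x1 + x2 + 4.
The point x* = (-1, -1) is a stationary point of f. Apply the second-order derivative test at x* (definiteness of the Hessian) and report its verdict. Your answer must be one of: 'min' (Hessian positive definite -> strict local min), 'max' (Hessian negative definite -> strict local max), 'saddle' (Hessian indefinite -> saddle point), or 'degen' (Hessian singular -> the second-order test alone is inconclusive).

Compute the Hessian H = grad^2 f:
  H = [[-3, -1], [-1, 2]]
Verify stationarity: grad f(x*) = H x* + g = (0, 0).
Eigenvalues of H: -3.1926, 2.1926.
Eigenvalues have mixed signs, so H is indefinite -> x* is a saddle point.

saddle


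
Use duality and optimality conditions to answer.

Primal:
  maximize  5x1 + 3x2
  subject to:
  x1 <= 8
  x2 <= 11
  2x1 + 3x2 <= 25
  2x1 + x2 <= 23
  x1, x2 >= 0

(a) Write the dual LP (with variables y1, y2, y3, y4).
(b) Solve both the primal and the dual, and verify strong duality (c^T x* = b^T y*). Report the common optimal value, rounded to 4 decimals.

The standard primal-dual pair for 'max c^T x s.t. A x <= b, x >= 0' is:
  Dual:  min b^T y  s.t.  A^T y >= c,  y >= 0.

So the dual LP is:
  minimize  8y1 + 11y2 + 25y3 + 23y4
  subject to:
    y1 + 2y3 + 2y4 >= 5
    y2 + 3y3 + y4 >= 3
    y1, y2, y3, y4 >= 0

Solving the primal: x* = (8, 3).
  primal value c^T x* = 49.
Solving the dual: y* = (3, 0, 1, 0).
  dual value b^T y* = 49.
Strong duality: c^T x* = b^T y*. Confirmed.

49


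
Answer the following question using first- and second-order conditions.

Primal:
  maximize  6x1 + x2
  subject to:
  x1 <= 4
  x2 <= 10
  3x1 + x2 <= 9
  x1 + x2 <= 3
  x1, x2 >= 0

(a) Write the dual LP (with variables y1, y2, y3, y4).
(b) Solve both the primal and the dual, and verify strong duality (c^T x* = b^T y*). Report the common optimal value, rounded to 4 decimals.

The standard primal-dual pair for 'max c^T x s.t. A x <= b, x >= 0' is:
  Dual:  min b^T y  s.t.  A^T y >= c,  y >= 0.

So the dual LP is:
  minimize  4y1 + 10y2 + 9y3 + 3y4
  subject to:
    y1 + 3y3 + y4 >= 6
    y2 + y3 + y4 >= 1
    y1, y2, y3, y4 >= 0

Solving the primal: x* = (3, 0).
  primal value c^T x* = 18.
Solving the dual: y* = (0, 0, 2, 0).
  dual value b^T y* = 18.
Strong duality: c^T x* = b^T y*. Confirmed.

18


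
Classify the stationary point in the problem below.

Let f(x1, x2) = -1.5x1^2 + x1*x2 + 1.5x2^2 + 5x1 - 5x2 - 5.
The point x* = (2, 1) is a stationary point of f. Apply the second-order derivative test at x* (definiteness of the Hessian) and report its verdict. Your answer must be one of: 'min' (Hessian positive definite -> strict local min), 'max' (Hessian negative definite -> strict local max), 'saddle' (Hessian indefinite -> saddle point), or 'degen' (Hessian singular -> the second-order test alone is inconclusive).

Compute the Hessian H = grad^2 f:
  H = [[-3, 1], [1, 3]]
Verify stationarity: grad f(x*) = H x* + g = (0, 0).
Eigenvalues of H: -3.1623, 3.1623.
Eigenvalues have mixed signs, so H is indefinite -> x* is a saddle point.

saddle


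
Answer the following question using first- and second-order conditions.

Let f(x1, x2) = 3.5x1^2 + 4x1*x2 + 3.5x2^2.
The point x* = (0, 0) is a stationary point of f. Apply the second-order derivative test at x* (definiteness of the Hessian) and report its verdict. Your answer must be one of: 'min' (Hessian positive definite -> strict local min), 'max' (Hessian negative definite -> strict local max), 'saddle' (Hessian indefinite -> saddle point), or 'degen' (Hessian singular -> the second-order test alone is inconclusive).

Compute the Hessian H = grad^2 f:
  H = [[7, 4], [4, 7]]
Verify stationarity: grad f(x*) = H x* + g = (0, 0).
Eigenvalues of H: 3, 11.
Both eigenvalues > 0, so H is positive definite -> x* is a strict local min.

min


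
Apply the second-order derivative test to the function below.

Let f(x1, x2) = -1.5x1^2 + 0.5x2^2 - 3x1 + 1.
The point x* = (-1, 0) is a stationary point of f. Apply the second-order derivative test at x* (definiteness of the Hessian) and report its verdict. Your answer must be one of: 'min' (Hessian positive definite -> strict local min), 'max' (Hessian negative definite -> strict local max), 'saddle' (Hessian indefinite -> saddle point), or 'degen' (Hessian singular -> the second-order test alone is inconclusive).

Compute the Hessian H = grad^2 f:
  H = [[-3, 0], [0, 1]]
Verify stationarity: grad f(x*) = H x* + g = (0, 0).
Eigenvalues of H: -3, 1.
Eigenvalues have mixed signs, so H is indefinite -> x* is a saddle point.

saddle


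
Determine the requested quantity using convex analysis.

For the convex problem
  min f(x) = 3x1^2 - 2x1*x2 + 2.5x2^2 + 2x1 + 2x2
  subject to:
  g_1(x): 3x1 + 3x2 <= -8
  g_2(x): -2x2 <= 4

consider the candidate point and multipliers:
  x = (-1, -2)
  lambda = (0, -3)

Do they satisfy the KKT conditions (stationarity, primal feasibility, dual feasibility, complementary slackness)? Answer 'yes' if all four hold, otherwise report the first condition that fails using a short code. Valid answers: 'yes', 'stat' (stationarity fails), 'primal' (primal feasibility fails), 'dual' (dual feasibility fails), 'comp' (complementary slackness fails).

Gradient of f: grad f(x) = Q x + c = (0, -6)
Constraint values g_i(x) = a_i^T x - b_i:
  g_1((-1, -2)) = -1
  g_2((-1, -2)) = 0
Stationarity residual: grad f(x) + sum_i lambda_i a_i = (0, 0)
  -> stationarity OK
Primal feasibility (all g_i <= 0): OK
Dual feasibility (all lambda_i >= 0): FAILS
Complementary slackness (lambda_i * g_i(x) = 0 for all i): OK

Verdict: the first failing condition is dual_feasibility -> dual.

dual


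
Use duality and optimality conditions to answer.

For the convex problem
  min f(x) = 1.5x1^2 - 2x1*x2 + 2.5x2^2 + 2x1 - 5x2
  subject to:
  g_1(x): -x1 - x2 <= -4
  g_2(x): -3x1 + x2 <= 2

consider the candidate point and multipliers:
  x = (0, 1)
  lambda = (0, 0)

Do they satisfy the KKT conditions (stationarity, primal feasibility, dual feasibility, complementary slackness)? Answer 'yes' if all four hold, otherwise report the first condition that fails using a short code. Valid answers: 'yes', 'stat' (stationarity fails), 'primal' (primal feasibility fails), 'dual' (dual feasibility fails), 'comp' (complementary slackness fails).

Gradient of f: grad f(x) = Q x + c = (0, 0)
Constraint values g_i(x) = a_i^T x - b_i:
  g_1((0, 1)) = 3
  g_2((0, 1)) = -1
Stationarity residual: grad f(x) + sum_i lambda_i a_i = (0, 0)
  -> stationarity OK
Primal feasibility (all g_i <= 0): FAILS
Dual feasibility (all lambda_i >= 0): OK
Complementary slackness (lambda_i * g_i(x) = 0 for all i): OK

Verdict: the first failing condition is primal_feasibility -> primal.

primal


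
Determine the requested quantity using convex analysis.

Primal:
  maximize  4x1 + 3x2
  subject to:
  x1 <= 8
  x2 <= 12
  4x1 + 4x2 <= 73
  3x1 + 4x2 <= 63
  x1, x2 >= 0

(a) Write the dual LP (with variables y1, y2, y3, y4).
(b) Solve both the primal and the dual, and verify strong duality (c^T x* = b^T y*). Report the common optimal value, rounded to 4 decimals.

The standard primal-dual pair for 'max c^T x s.t. A x <= b, x >= 0' is:
  Dual:  min b^T y  s.t.  A^T y >= c,  y >= 0.

So the dual LP is:
  minimize  8y1 + 12y2 + 73y3 + 63y4
  subject to:
    y1 + 4y3 + 3y4 >= 4
    y2 + 4y3 + 4y4 >= 3
    y1, y2, y3, y4 >= 0

Solving the primal: x* = (8, 9.75).
  primal value c^T x* = 61.25.
Solving the dual: y* = (1.75, 0, 0, 0.75).
  dual value b^T y* = 61.25.
Strong duality: c^T x* = b^T y*. Confirmed.

61.25


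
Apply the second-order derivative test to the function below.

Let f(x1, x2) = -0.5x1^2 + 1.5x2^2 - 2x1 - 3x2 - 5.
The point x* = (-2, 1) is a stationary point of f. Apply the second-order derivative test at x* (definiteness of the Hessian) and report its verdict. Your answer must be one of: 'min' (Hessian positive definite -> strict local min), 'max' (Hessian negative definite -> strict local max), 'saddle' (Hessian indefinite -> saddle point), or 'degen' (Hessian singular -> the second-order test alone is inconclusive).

Compute the Hessian H = grad^2 f:
  H = [[-1, 0], [0, 3]]
Verify stationarity: grad f(x*) = H x* + g = (0, 0).
Eigenvalues of H: -1, 3.
Eigenvalues have mixed signs, so H is indefinite -> x* is a saddle point.

saddle


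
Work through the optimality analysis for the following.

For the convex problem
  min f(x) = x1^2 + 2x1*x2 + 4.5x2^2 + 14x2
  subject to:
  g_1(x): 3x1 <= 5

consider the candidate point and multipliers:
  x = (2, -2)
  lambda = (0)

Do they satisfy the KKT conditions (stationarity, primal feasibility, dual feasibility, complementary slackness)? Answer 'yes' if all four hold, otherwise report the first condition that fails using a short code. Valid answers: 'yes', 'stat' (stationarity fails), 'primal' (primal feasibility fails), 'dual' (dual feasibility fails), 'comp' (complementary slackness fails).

Gradient of f: grad f(x) = Q x + c = (0, 0)
Constraint values g_i(x) = a_i^T x - b_i:
  g_1((2, -2)) = 1
Stationarity residual: grad f(x) + sum_i lambda_i a_i = (0, 0)
  -> stationarity OK
Primal feasibility (all g_i <= 0): FAILS
Dual feasibility (all lambda_i >= 0): OK
Complementary slackness (lambda_i * g_i(x) = 0 for all i): OK

Verdict: the first failing condition is primal_feasibility -> primal.

primal


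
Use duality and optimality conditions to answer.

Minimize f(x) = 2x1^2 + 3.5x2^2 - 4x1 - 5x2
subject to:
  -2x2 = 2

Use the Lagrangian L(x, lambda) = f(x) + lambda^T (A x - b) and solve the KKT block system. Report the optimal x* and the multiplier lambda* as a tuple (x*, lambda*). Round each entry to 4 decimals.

Form the Lagrangian:
  L(x, lambda) = (1/2) x^T Q x + c^T x + lambda^T (A x - b)
Stationarity (grad_x L = 0): Q x + c + A^T lambda = 0.
Primal feasibility: A x = b.

This gives the KKT block system:
  [ Q   A^T ] [ x     ]   [-c ]
  [ A    0  ] [ lambda ] = [ b ]

Solving the linear system:
  x*      = (1, -1)
  lambda* = (-6)
  f(x*)   = 6.5

x* = (1, -1), lambda* = (-6)


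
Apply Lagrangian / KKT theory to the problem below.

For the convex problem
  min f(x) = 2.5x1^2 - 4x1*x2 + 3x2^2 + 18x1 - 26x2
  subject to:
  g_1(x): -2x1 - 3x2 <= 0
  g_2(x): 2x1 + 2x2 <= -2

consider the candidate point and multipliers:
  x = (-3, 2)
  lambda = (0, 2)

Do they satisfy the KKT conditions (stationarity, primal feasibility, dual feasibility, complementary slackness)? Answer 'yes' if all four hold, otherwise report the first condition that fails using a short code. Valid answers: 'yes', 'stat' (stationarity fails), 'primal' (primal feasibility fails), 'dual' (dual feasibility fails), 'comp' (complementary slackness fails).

Gradient of f: grad f(x) = Q x + c = (-5, -2)
Constraint values g_i(x) = a_i^T x - b_i:
  g_1((-3, 2)) = 0
  g_2((-3, 2)) = 0
Stationarity residual: grad f(x) + sum_i lambda_i a_i = (-1, 2)
  -> stationarity FAILS
Primal feasibility (all g_i <= 0): OK
Dual feasibility (all lambda_i >= 0): OK
Complementary slackness (lambda_i * g_i(x) = 0 for all i): OK

Verdict: the first failing condition is stationarity -> stat.

stat


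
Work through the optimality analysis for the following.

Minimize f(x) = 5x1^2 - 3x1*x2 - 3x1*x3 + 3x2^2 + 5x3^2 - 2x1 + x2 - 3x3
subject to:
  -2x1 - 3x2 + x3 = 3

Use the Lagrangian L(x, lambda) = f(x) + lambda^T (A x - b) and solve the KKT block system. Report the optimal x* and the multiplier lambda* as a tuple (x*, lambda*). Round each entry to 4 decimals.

Form the Lagrangian:
  L(x, lambda) = (1/2) x^T Q x + c^T x + lambda^T (A x - b)
Stationarity (grad_x L = 0): Q x + c + A^T lambda = 0.
Primal feasibility: A x = b.

This gives the KKT block system:
  [ Q   A^T ] [ x     ]   [-c ]
  [ A    0  ] [ lambda ] = [ b ]

Solving the linear system:
  x*      = (-0.1429, -0.7827, 0.3661)
  lambda* = (-1.0893)
  f(x*)   = 0.8363

x* = (-0.1429, -0.7827, 0.3661), lambda* = (-1.0893)


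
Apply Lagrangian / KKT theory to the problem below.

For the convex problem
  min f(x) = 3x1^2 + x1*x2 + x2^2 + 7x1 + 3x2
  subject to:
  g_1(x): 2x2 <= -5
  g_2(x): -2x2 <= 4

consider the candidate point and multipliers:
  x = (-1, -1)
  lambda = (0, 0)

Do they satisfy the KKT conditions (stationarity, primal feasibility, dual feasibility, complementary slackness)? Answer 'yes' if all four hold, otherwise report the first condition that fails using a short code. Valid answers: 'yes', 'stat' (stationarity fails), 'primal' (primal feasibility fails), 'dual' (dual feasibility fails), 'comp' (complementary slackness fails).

Gradient of f: grad f(x) = Q x + c = (0, 0)
Constraint values g_i(x) = a_i^T x - b_i:
  g_1((-1, -1)) = 3
  g_2((-1, -1)) = -2
Stationarity residual: grad f(x) + sum_i lambda_i a_i = (0, 0)
  -> stationarity OK
Primal feasibility (all g_i <= 0): FAILS
Dual feasibility (all lambda_i >= 0): OK
Complementary slackness (lambda_i * g_i(x) = 0 for all i): OK

Verdict: the first failing condition is primal_feasibility -> primal.

primal


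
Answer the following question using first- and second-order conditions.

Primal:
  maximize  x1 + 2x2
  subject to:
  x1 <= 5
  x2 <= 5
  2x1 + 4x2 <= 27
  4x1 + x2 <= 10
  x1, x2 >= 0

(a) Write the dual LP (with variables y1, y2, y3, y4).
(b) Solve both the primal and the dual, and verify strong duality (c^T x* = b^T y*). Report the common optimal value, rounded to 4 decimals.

The standard primal-dual pair for 'max c^T x s.t. A x <= b, x >= 0' is:
  Dual:  min b^T y  s.t.  A^T y >= c,  y >= 0.

So the dual LP is:
  minimize  5y1 + 5y2 + 27y3 + 10y4
  subject to:
    y1 + 2y3 + 4y4 >= 1
    y2 + 4y3 + y4 >= 2
    y1, y2, y3, y4 >= 0

Solving the primal: x* = (1.25, 5).
  primal value c^T x* = 11.25.
Solving the dual: y* = (0, 1.75, 0, 0.25).
  dual value b^T y* = 11.25.
Strong duality: c^T x* = b^T y*. Confirmed.

11.25


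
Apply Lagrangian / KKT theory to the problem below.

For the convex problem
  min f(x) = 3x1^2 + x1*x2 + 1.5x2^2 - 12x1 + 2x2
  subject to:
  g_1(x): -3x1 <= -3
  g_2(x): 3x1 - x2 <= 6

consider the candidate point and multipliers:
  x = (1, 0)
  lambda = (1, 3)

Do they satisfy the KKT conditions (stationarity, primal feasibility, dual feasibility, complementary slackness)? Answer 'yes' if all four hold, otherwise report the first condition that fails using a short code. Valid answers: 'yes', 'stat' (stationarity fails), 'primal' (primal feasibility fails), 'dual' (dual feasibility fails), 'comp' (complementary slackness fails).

Gradient of f: grad f(x) = Q x + c = (-6, 3)
Constraint values g_i(x) = a_i^T x - b_i:
  g_1((1, 0)) = 0
  g_2((1, 0)) = -3
Stationarity residual: grad f(x) + sum_i lambda_i a_i = (0, 0)
  -> stationarity OK
Primal feasibility (all g_i <= 0): OK
Dual feasibility (all lambda_i >= 0): OK
Complementary slackness (lambda_i * g_i(x) = 0 for all i): FAILS

Verdict: the first failing condition is complementary_slackness -> comp.

comp
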